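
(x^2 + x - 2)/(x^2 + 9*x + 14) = (x - 1)/(x + 7)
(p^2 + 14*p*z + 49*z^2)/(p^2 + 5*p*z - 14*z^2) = (-p - 7*z)/(-p + 2*z)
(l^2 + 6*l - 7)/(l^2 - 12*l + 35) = (l^2 + 6*l - 7)/(l^2 - 12*l + 35)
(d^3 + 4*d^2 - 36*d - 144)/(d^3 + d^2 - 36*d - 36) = (d + 4)/(d + 1)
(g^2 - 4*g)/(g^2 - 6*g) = (g - 4)/(g - 6)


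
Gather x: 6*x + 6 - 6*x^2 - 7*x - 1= -6*x^2 - x + 5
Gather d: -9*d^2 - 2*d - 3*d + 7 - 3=-9*d^2 - 5*d + 4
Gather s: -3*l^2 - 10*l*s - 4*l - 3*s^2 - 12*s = -3*l^2 - 4*l - 3*s^2 + s*(-10*l - 12)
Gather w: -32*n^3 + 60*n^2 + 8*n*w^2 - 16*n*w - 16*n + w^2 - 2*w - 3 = -32*n^3 + 60*n^2 - 16*n + w^2*(8*n + 1) + w*(-16*n - 2) - 3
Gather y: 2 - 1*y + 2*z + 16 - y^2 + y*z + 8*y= -y^2 + y*(z + 7) + 2*z + 18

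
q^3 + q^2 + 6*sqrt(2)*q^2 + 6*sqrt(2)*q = q*(q + 1)*(q + 6*sqrt(2))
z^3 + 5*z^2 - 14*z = z*(z - 2)*(z + 7)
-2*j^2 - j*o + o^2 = (-2*j + o)*(j + o)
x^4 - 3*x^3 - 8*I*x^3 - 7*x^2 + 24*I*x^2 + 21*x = x*(x - 3)*(x - 7*I)*(x - I)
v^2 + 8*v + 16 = (v + 4)^2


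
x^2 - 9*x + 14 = (x - 7)*(x - 2)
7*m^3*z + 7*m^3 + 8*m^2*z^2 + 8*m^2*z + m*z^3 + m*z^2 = (m + z)*(7*m + z)*(m*z + m)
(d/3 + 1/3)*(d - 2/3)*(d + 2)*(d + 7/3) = d^4/3 + 14*d^3/9 + 49*d^2/27 - 4*d/9 - 28/27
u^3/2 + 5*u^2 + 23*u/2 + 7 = (u/2 + 1)*(u + 1)*(u + 7)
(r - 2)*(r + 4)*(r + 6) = r^3 + 8*r^2 + 4*r - 48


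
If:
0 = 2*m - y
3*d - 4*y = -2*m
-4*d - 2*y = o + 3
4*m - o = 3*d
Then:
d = -3/5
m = -3/10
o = 3/5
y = -3/5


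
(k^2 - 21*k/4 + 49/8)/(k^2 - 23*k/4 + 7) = (k - 7/2)/(k - 4)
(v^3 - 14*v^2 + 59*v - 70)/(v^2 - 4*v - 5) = (v^2 - 9*v + 14)/(v + 1)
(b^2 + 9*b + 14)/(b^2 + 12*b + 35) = (b + 2)/(b + 5)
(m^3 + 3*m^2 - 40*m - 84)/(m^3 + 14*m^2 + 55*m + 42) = (m^2 - 4*m - 12)/(m^2 + 7*m + 6)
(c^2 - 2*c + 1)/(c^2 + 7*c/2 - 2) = 2*(c^2 - 2*c + 1)/(2*c^2 + 7*c - 4)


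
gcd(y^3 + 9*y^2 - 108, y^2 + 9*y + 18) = y + 6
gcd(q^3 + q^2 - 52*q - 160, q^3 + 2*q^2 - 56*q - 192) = q^2 - 4*q - 32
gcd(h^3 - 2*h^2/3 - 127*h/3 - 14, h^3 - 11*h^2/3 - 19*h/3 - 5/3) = h + 1/3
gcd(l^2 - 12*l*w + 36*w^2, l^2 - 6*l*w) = -l + 6*w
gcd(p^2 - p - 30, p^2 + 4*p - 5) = p + 5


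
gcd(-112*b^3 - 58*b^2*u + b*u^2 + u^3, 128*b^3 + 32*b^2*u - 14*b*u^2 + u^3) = -16*b^2 - 6*b*u + u^2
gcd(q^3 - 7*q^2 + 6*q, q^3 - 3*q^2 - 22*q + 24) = q^2 - 7*q + 6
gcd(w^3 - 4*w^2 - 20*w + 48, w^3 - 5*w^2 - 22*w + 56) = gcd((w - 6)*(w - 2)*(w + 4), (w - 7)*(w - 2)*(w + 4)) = w^2 + 2*w - 8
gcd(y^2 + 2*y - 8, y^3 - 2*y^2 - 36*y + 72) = y - 2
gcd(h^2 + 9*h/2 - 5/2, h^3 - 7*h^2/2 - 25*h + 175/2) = h + 5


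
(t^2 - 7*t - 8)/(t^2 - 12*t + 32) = (t + 1)/(t - 4)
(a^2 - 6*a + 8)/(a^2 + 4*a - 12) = (a - 4)/(a + 6)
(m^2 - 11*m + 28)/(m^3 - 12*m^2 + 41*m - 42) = (m - 4)/(m^2 - 5*m + 6)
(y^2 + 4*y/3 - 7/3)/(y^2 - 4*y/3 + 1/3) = (3*y + 7)/(3*y - 1)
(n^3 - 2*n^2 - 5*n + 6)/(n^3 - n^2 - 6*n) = (n - 1)/n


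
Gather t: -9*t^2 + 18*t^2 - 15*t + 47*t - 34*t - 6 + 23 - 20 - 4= 9*t^2 - 2*t - 7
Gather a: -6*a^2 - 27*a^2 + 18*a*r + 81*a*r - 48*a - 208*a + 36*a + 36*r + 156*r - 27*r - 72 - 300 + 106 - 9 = -33*a^2 + a*(99*r - 220) + 165*r - 275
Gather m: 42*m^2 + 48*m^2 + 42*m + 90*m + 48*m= 90*m^2 + 180*m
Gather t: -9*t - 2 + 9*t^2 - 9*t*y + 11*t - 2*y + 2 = 9*t^2 + t*(2 - 9*y) - 2*y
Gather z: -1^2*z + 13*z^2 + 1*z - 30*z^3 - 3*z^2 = -30*z^3 + 10*z^2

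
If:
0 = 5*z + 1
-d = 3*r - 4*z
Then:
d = -3*r - 4/5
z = -1/5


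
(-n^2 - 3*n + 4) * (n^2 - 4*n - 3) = -n^4 + n^3 + 19*n^2 - 7*n - 12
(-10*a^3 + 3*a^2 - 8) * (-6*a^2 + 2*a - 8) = 60*a^5 - 38*a^4 + 86*a^3 + 24*a^2 - 16*a + 64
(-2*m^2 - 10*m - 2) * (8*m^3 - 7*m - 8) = -16*m^5 - 80*m^4 - 2*m^3 + 86*m^2 + 94*m + 16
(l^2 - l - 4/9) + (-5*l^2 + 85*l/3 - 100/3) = -4*l^2 + 82*l/3 - 304/9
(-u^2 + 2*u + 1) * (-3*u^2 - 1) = 3*u^4 - 6*u^3 - 2*u^2 - 2*u - 1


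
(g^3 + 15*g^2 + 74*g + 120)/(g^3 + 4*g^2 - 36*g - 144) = (g + 5)/(g - 6)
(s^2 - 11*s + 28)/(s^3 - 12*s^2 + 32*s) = (s - 7)/(s*(s - 8))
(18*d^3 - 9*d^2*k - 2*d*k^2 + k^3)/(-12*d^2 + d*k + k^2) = (-6*d^2 + d*k + k^2)/(4*d + k)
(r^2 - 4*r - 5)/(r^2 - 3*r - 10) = (r + 1)/(r + 2)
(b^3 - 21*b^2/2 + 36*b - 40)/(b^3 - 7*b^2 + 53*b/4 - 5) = 2*(b - 4)/(2*b - 1)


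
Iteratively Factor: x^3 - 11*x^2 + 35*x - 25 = (x - 5)*(x^2 - 6*x + 5) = (x - 5)*(x - 1)*(x - 5)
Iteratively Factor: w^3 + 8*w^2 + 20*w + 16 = (w + 2)*(w^2 + 6*w + 8) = (w + 2)^2*(w + 4)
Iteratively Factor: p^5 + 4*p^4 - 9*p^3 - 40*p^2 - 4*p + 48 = (p - 1)*(p^4 + 5*p^3 - 4*p^2 - 44*p - 48) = (p - 1)*(p + 2)*(p^3 + 3*p^2 - 10*p - 24) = (p - 1)*(p + 2)*(p + 4)*(p^2 - p - 6) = (p - 3)*(p - 1)*(p + 2)*(p + 4)*(p + 2)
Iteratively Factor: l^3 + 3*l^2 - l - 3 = (l - 1)*(l^2 + 4*l + 3) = (l - 1)*(l + 3)*(l + 1)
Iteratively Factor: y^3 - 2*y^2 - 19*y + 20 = (y + 4)*(y^2 - 6*y + 5) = (y - 5)*(y + 4)*(y - 1)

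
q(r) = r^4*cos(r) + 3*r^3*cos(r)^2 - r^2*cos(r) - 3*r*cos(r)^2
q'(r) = -r^4*sin(r) - 6*r^3*sin(r)*cos(r) + 4*r^3*cos(r) + r^2*sin(r) + 9*r^2*cos(r)^2 + 6*r*sin(r)*cos(r) - 2*r*cos(r) - 3*cos(r)^2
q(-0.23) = 0.57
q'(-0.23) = -1.71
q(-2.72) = -86.66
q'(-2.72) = 179.78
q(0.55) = -1.02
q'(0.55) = 0.56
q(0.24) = -0.69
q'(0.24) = -2.43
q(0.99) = -0.03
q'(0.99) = 2.87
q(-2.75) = -92.13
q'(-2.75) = 184.53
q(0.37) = -0.94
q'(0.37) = -1.35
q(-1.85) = -3.31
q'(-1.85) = 23.17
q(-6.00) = 629.00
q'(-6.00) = -536.15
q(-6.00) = 629.00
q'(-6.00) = -536.15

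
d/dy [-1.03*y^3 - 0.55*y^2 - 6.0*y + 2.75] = -3.09*y^2 - 1.1*y - 6.0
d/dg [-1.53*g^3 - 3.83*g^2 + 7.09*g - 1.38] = -4.59*g^2 - 7.66*g + 7.09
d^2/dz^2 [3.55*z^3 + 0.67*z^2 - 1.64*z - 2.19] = 21.3*z + 1.34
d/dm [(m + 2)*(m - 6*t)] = 2*m - 6*t + 2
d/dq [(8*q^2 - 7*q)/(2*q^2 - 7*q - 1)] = (-42*q^2 - 16*q + 7)/(4*q^4 - 28*q^3 + 45*q^2 + 14*q + 1)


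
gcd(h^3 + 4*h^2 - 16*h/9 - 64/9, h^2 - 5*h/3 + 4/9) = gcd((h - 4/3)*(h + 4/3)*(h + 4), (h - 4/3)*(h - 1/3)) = h - 4/3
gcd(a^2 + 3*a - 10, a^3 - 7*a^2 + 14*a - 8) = a - 2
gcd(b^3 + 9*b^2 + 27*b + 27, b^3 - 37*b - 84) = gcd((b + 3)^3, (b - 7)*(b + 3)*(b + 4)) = b + 3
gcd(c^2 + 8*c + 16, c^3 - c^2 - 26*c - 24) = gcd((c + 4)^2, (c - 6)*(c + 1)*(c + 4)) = c + 4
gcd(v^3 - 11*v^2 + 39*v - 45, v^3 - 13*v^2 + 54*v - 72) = v - 3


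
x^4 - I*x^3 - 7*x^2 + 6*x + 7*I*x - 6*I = (x - 2)*(x - 1)*(x + 3)*(x - I)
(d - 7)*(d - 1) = d^2 - 8*d + 7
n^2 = n^2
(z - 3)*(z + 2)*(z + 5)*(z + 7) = z^4 + 11*z^3 + 17*z^2 - 107*z - 210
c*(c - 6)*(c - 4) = c^3 - 10*c^2 + 24*c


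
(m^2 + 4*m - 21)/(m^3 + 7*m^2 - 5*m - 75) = (m + 7)/(m^2 + 10*m + 25)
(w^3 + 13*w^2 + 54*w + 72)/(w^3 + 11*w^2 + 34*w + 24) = (w + 3)/(w + 1)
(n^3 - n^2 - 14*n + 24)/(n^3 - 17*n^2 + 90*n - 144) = (n^2 + 2*n - 8)/(n^2 - 14*n + 48)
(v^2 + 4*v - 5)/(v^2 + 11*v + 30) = (v - 1)/(v + 6)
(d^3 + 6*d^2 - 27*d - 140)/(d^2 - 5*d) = d + 11 + 28/d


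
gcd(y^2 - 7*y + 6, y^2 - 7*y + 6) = y^2 - 7*y + 6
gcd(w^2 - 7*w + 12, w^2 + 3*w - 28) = w - 4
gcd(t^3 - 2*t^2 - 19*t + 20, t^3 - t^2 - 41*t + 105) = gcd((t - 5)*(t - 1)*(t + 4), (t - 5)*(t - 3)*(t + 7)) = t - 5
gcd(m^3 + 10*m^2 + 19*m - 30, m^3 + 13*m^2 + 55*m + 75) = m + 5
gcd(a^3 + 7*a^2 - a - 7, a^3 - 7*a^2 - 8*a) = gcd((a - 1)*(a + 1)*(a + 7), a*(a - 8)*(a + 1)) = a + 1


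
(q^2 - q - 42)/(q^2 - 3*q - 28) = (q + 6)/(q + 4)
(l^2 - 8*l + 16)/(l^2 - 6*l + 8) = (l - 4)/(l - 2)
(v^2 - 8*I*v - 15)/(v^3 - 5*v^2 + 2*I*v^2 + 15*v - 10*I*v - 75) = (v - 5*I)/(v^2 + 5*v*(-1 + I) - 25*I)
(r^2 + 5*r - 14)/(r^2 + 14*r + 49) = (r - 2)/(r + 7)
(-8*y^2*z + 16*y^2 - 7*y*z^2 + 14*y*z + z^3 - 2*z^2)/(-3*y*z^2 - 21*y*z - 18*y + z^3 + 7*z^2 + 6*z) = (8*y^2*z - 16*y^2 + 7*y*z^2 - 14*y*z - z^3 + 2*z^2)/(3*y*z^2 + 21*y*z + 18*y - z^3 - 7*z^2 - 6*z)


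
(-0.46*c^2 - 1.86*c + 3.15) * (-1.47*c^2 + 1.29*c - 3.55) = 0.6762*c^4 + 2.1408*c^3 - 5.3969*c^2 + 10.6665*c - 11.1825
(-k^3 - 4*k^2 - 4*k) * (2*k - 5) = -2*k^4 - 3*k^3 + 12*k^2 + 20*k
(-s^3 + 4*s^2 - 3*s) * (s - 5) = -s^4 + 9*s^3 - 23*s^2 + 15*s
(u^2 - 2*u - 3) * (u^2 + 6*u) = u^4 + 4*u^3 - 15*u^2 - 18*u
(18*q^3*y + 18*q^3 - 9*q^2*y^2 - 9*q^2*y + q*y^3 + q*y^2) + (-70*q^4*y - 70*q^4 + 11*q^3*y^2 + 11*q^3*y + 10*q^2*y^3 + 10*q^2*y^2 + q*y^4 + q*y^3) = -70*q^4*y - 70*q^4 + 11*q^3*y^2 + 29*q^3*y + 18*q^3 + 10*q^2*y^3 + q^2*y^2 - 9*q^2*y + q*y^4 + 2*q*y^3 + q*y^2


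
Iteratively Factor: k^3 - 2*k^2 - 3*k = (k)*(k^2 - 2*k - 3) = k*(k - 3)*(k + 1)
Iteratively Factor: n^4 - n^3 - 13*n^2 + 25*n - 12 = (n - 1)*(n^3 - 13*n + 12) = (n - 3)*(n - 1)*(n^2 + 3*n - 4) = (n - 3)*(n - 1)*(n + 4)*(n - 1)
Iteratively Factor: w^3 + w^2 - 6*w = (w - 2)*(w^2 + 3*w) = (w - 2)*(w + 3)*(w)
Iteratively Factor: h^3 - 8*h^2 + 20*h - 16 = (h - 2)*(h^2 - 6*h + 8) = (h - 4)*(h - 2)*(h - 2)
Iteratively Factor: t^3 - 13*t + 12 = (t - 1)*(t^2 + t - 12) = (t - 1)*(t + 4)*(t - 3)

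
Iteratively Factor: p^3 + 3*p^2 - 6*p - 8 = (p + 4)*(p^2 - p - 2) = (p - 2)*(p + 4)*(p + 1)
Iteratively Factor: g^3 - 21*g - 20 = (g + 4)*(g^2 - 4*g - 5) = (g + 1)*(g + 4)*(g - 5)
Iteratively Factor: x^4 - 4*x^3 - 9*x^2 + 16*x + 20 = (x - 5)*(x^3 + x^2 - 4*x - 4) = (x - 5)*(x + 1)*(x^2 - 4) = (x - 5)*(x + 1)*(x + 2)*(x - 2)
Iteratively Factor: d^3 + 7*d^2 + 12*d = (d)*(d^2 + 7*d + 12) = d*(d + 3)*(d + 4)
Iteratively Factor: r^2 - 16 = (r + 4)*(r - 4)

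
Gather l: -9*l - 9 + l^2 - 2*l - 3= l^2 - 11*l - 12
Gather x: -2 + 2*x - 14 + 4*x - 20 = 6*x - 36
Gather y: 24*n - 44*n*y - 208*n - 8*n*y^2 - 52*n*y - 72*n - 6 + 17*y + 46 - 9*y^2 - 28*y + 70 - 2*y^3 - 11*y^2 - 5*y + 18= -256*n - 2*y^3 + y^2*(-8*n - 20) + y*(-96*n - 16) + 128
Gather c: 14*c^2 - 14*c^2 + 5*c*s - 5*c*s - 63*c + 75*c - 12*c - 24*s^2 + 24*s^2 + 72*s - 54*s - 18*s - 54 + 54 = 0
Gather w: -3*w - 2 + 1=-3*w - 1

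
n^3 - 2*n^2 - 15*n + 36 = (n - 3)^2*(n + 4)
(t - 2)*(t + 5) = t^2 + 3*t - 10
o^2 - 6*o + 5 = (o - 5)*(o - 1)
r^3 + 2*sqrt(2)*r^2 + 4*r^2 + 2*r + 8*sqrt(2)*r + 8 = (r + 4)*(r + sqrt(2))^2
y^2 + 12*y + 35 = (y + 5)*(y + 7)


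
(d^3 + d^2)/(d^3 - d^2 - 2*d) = d/(d - 2)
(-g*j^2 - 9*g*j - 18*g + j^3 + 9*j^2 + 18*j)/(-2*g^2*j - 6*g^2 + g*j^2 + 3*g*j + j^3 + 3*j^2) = (j + 6)/(2*g + j)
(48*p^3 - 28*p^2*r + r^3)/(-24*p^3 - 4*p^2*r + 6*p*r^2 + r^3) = (-4*p + r)/(2*p + r)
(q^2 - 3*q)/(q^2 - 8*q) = (q - 3)/(q - 8)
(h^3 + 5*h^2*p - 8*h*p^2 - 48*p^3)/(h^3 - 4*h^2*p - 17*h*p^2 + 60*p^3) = (-h - 4*p)/(-h + 5*p)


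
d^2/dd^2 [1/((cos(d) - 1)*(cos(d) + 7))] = (-4*sin(d)^4 + 66*sin(d)^2 - 39*cos(d)/2 - 9*cos(3*d)/2 + 24)/((cos(d) - 1)^3*(cos(d) + 7)^3)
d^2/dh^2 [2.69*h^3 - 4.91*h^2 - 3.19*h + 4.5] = 16.14*h - 9.82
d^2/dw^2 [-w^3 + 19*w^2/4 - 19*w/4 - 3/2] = 19/2 - 6*w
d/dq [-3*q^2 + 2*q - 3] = 2 - 6*q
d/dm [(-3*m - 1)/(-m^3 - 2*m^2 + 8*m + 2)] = (-6*m^3 - 9*m^2 - 4*m + 2)/(m^6 + 4*m^5 - 12*m^4 - 36*m^3 + 56*m^2 + 32*m + 4)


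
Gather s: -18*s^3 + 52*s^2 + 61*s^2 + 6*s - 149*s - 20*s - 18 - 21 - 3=-18*s^3 + 113*s^2 - 163*s - 42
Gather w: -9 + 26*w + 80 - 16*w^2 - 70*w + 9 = -16*w^2 - 44*w + 80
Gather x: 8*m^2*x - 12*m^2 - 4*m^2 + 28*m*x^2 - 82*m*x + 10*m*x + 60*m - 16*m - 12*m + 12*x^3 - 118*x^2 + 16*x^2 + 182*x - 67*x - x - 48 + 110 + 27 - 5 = -16*m^2 + 32*m + 12*x^3 + x^2*(28*m - 102) + x*(8*m^2 - 72*m + 114) + 84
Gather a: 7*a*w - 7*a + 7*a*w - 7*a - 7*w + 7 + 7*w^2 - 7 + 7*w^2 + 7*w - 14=a*(14*w - 14) + 14*w^2 - 14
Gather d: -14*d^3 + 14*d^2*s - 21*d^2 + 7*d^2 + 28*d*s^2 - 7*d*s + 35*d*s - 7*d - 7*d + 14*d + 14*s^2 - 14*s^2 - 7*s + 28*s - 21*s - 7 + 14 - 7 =-14*d^3 + d^2*(14*s - 14) + d*(28*s^2 + 28*s)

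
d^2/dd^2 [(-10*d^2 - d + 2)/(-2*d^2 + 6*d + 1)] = 4*(62*d^3 + 18*d^2 + 39*d - 36)/(8*d^6 - 72*d^5 + 204*d^4 - 144*d^3 - 102*d^2 - 18*d - 1)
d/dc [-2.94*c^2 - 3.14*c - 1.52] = -5.88*c - 3.14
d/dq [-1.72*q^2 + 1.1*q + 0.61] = 1.1 - 3.44*q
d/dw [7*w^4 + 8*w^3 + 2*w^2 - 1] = 4*w*(7*w^2 + 6*w + 1)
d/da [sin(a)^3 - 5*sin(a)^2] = (3*sin(a) - 10)*sin(a)*cos(a)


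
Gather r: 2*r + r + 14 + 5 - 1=3*r + 18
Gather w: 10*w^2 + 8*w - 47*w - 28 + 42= 10*w^2 - 39*w + 14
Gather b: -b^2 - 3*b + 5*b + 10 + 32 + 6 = -b^2 + 2*b + 48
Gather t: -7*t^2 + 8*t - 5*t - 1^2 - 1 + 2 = -7*t^2 + 3*t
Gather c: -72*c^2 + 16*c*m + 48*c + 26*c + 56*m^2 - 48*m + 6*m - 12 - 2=-72*c^2 + c*(16*m + 74) + 56*m^2 - 42*m - 14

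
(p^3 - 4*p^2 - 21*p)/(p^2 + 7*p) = (p^2 - 4*p - 21)/(p + 7)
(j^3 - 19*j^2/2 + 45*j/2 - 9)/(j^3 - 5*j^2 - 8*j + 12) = (j^2 - 7*j/2 + 3/2)/(j^2 + j - 2)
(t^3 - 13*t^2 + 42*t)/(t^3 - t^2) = (t^2 - 13*t + 42)/(t*(t - 1))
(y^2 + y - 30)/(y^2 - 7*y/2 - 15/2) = 2*(y + 6)/(2*y + 3)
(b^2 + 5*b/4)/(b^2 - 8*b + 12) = b*(4*b + 5)/(4*(b^2 - 8*b + 12))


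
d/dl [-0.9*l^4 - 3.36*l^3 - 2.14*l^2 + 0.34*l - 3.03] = -3.6*l^3 - 10.08*l^2 - 4.28*l + 0.34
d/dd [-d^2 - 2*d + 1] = -2*d - 2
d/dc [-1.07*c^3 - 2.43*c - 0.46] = -3.21*c^2 - 2.43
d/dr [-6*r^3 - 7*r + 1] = -18*r^2 - 7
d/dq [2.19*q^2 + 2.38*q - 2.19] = 4.38*q + 2.38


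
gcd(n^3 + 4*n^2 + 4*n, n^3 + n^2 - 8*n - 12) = n^2 + 4*n + 4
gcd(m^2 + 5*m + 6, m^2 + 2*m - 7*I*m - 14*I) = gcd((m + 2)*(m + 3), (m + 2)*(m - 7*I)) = m + 2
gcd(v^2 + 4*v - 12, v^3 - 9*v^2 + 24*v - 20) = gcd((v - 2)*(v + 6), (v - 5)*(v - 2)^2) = v - 2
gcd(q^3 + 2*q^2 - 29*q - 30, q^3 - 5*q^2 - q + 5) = q^2 - 4*q - 5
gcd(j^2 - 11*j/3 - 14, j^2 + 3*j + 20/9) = 1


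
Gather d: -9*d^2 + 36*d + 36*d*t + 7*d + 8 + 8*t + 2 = -9*d^2 + d*(36*t + 43) + 8*t + 10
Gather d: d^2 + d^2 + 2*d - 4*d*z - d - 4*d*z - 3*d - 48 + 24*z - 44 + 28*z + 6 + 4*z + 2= 2*d^2 + d*(-8*z - 2) + 56*z - 84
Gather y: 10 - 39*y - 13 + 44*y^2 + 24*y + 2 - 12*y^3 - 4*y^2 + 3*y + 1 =-12*y^3 + 40*y^2 - 12*y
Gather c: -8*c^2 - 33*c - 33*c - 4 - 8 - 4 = -8*c^2 - 66*c - 16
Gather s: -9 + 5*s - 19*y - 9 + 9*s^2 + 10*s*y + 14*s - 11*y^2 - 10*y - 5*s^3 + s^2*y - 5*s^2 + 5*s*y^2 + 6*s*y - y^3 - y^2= -5*s^3 + s^2*(y + 4) + s*(5*y^2 + 16*y + 19) - y^3 - 12*y^2 - 29*y - 18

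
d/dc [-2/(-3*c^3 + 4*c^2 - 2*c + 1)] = 2*(-9*c^2 + 8*c - 2)/(3*c^3 - 4*c^2 + 2*c - 1)^2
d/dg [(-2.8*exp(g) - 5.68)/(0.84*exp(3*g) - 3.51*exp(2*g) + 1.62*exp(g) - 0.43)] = (4.704*exp(3*g) + 4.4856*exp(2*g) - 39.8736*exp(g) + 10.4056)*exp(g)/(0.7056*exp(6*g) - 5.8968*exp(5*g) + 15.0417*exp(4*g) - 12.0948*exp(3*g) + 5.643*exp(2*g) - 1.3932*exp(g) + 0.1849)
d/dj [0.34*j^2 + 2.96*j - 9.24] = 0.68*j + 2.96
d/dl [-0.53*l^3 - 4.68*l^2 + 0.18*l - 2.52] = -1.59*l^2 - 9.36*l + 0.18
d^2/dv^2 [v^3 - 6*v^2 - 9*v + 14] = 6*v - 12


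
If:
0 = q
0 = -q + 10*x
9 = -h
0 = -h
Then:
No Solution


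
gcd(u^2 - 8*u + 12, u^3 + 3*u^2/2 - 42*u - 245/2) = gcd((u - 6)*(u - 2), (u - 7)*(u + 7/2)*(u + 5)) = 1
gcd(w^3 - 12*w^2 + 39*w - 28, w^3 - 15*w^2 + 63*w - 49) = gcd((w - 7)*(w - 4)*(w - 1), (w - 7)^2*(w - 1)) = w^2 - 8*w + 7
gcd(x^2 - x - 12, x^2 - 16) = x - 4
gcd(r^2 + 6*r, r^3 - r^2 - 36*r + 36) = r + 6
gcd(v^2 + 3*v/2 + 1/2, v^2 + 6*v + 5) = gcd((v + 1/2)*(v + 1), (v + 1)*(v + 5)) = v + 1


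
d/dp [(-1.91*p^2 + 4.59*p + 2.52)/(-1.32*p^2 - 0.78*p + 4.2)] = (7.5486*p^2 - 9.3912*p + 21.2436)/(1.7424*p^4 + 2.0592*p^3 - 10.4796*p^2 - 6.552*p + 17.64)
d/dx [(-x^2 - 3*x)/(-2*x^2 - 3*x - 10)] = (-3*x^2 + 20*x + 30)/(4*x^4 + 12*x^3 + 49*x^2 + 60*x + 100)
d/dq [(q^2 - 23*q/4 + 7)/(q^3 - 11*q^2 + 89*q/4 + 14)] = 4*(-4*q^4 + 46*q^3 - 248*q^2 + 728*q - 945)/(16*q^6 - 352*q^5 + 2648*q^4 - 7384*q^3 + 2993*q^2 + 9968*q + 3136)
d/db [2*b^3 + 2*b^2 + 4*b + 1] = 6*b^2 + 4*b + 4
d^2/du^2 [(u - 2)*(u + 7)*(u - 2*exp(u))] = -2*u^2*exp(u) - 18*u*exp(u) + 6*u + 4*exp(u) + 10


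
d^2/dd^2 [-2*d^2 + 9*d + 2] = -4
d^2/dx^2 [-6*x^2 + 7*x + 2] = -12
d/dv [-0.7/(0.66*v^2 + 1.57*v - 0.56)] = (0.924*v + 1.099)/(0.66*v^2 + 1.57*v - 0.56)^2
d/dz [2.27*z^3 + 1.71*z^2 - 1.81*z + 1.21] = 6.81*z^2 + 3.42*z - 1.81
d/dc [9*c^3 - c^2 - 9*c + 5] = 27*c^2 - 2*c - 9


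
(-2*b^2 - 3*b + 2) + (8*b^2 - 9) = 6*b^2 - 3*b - 7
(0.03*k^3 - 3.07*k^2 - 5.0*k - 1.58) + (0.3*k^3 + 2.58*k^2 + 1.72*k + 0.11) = 0.33*k^3 - 0.49*k^2 - 3.28*k - 1.47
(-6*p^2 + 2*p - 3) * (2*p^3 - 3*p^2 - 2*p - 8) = -12*p^5 + 22*p^4 + 53*p^2 - 10*p + 24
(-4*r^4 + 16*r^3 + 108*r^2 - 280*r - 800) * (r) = -4*r^5 + 16*r^4 + 108*r^3 - 280*r^2 - 800*r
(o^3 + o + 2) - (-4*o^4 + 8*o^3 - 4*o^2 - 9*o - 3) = 4*o^4 - 7*o^3 + 4*o^2 + 10*o + 5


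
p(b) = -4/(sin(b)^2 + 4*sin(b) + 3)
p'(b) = -4*(-2*sin(b)*cos(b) - 4*cos(b))/(sin(b)^2 + 4*sin(b) + 3)^2 = 8*(sin(b) + 2)*cos(b)/(sin(b)^2 + 4*sin(b) + 3)^2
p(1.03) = -0.56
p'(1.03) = 0.23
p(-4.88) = -0.51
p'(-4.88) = 0.06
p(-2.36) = -5.89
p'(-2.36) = -15.98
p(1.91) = -0.52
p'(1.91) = -0.13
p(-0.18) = -1.73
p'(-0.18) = 2.67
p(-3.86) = -0.66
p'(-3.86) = -0.44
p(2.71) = -0.83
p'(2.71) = -0.75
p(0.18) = -1.07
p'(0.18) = 1.22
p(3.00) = -1.12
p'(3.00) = -1.32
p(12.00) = -3.50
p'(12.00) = 7.58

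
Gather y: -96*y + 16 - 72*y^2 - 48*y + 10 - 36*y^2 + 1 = -108*y^2 - 144*y + 27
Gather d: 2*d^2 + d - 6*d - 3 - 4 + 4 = 2*d^2 - 5*d - 3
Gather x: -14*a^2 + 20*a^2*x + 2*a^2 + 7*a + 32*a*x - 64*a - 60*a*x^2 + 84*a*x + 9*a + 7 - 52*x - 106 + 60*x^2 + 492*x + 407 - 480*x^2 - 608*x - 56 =-12*a^2 - 48*a + x^2*(-60*a - 420) + x*(20*a^2 + 116*a - 168) + 252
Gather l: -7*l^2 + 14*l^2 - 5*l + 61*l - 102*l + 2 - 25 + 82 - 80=7*l^2 - 46*l - 21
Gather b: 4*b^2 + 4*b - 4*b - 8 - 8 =4*b^2 - 16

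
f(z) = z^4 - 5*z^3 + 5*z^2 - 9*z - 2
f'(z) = 4*z^3 - 15*z^2 + 10*z - 9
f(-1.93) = 83.81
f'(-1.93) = -112.93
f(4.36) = 0.76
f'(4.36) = 80.98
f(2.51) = -32.46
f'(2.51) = -15.15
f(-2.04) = 96.94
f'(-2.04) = -125.78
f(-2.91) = 261.45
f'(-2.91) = -263.69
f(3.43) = -37.40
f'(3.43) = 10.24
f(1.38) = -14.41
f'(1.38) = -13.25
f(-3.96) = 668.46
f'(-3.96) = -532.22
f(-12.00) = 30202.00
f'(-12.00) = -9201.00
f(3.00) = -38.00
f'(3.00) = -6.00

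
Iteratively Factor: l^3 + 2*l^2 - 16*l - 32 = (l - 4)*(l^2 + 6*l + 8) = (l - 4)*(l + 4)*(l + 2)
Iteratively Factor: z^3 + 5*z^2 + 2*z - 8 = (z - 1)*(z^2 + 6*z + 8) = (z - 1)*(z + 4)*(z + 2)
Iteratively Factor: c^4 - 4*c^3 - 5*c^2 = (c - 5)*(c^3 + c^2) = (c - 5)*(c + 1)*(c^2) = c*(c - 5)*(c + 1)*(c)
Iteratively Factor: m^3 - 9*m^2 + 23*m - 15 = (m - 3)*(m^2 - 6*m + 5) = (m - 5)*(m - 3)*(m - 1)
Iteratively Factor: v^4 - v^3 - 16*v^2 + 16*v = (v + 4)*(v^3 - 5*v^2 + 4*v) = (v - 4)*(v + 4)*(v^2 - v) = v*(v - 4)*(v + 4)*(v - 1)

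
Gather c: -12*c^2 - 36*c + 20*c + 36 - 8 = -12*c^2 - 16*c + 28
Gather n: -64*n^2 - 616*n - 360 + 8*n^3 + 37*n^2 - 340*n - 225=8*n^3 - 27*n^2 - 956*n - 585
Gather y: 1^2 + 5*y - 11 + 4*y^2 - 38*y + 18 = 4*y^2 - 33*y + 8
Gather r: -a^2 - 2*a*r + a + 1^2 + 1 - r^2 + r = -a^2 + a - r^2 + r*(1 - 2*a) + 2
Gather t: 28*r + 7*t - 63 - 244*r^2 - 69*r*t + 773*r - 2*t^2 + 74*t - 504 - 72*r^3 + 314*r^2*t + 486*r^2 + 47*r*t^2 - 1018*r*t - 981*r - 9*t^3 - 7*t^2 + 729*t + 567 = -72*r^3 + 242*r^2 - 180*r - 9*t^3 + t^2*(47*r - 9) + t*(314*r^2 - 1087*r + 810)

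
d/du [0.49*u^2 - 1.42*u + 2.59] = 0.98*u - 1.42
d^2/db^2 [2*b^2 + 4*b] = 4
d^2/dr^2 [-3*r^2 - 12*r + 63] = -6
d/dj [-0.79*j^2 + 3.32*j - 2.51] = 3.32 - 1.58*j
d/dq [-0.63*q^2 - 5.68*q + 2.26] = -1.26*q - 5.68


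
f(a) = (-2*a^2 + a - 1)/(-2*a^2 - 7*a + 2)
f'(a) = (1 - 4*a)/(-2*a^2 - 7*a + 2) + (4*a + 7)*(-2*a^2 + a - 1)/(-2*a^2 - 7*a + 2)^2 = (16*a^2 - 12*a - 5)/(4*a^4 + 28*a^3 + 41*a^2 - 28*a + 4)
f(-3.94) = 24.53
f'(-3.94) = 135.02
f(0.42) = 0.72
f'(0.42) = -4.32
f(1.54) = 0.31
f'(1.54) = 0.08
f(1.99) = 0.35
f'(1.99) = 0.09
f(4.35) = 0.52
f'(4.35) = 0.06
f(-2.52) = -2.34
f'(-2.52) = 2.63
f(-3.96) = 22.11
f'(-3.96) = 108.67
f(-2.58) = -2.50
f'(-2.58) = 2.91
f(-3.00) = -4.40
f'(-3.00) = 7.00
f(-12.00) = 1.49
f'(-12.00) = 0.06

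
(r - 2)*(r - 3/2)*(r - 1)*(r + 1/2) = r^4 - 4*r^3 + 17*r^2/4 + r/4 - 3/2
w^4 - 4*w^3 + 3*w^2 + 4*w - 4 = (w - 2)^2*(w - 1)*(w + 1)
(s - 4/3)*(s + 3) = s^2 + 5*s/3 - 4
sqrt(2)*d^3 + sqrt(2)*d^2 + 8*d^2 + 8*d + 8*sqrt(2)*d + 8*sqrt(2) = (d + 2*sqrt(2))^2*(sqrt(2)*d + sqrt(2))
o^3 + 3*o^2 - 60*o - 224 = (o - 8)*(o + 4)*(o + 7)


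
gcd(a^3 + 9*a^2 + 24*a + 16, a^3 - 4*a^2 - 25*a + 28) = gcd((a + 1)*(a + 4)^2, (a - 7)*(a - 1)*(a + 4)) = a + 4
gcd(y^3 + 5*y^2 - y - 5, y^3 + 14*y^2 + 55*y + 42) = y + 1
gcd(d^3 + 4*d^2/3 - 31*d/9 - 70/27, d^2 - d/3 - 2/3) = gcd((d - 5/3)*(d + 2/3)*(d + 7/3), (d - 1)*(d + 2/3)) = d + 2/3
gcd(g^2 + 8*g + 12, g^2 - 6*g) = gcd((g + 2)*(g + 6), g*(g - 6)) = 1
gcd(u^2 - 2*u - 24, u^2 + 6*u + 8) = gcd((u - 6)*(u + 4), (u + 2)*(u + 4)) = u + 4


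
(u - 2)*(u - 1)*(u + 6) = u^3 + 3*u^2 - 16*u + 12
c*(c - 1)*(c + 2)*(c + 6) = c^4 + 7*c^3 + 4*c^2 - 12*c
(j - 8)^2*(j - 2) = j^3 - 18*j^2 + 96*j - 128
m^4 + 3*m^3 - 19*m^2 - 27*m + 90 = (m - 3)*(m - 2)*(m + 3)*(m + 5)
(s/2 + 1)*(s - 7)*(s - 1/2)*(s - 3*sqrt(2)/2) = s^4/2 - 11*s^3/4 - 3*sqrt(2)*s^3/4 - 23*s^2/4 + 33*sqrt(2)*s^2/8 + 7*s/2 + 69*sqrt(2)*s/8 - 21*sqrt(2)/4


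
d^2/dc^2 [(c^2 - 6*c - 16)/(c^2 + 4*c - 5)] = 2*(-10*c^3 - 33*c^2 - 282*c - 431)/(c^6 + 12*c^5 + 33*c^4 - 56*c^3 - 165*c^2 + 300*c - 125)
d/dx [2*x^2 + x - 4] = 4*x + 1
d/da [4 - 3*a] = -3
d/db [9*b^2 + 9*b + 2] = 18*b + 9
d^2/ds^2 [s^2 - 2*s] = 2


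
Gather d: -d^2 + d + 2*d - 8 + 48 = -d^2 + 3*d + 40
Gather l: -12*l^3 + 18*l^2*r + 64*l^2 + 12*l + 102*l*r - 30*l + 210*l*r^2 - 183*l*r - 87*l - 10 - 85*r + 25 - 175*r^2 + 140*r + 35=-12*l^3 + l^2*(18*r + 64) + l*(210*r^2 - 81*r - 105) - 175*r^2 + 55*r + 50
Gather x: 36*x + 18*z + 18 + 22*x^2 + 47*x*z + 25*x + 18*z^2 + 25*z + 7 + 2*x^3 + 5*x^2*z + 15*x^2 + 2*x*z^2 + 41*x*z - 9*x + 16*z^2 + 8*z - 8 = 2*x^3 + x^2*(5*z + 37) + x*(2*z^2 + 88*z + 52) + 34*z^2 + 51*z + 17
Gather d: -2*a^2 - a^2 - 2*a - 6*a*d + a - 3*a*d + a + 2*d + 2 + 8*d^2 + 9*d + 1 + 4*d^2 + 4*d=-3*a^2 + 12*d^2 + d*(15 - 9*a) + 3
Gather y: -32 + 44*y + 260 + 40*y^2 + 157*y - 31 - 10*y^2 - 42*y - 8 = 30*y^2 + 159*y + 189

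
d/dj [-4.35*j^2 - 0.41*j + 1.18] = -8.7*j - 0.41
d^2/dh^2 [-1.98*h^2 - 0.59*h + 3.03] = -3.96000000000000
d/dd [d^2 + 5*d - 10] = 2*d + 5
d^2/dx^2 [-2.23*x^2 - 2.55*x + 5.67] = -4.46000000000000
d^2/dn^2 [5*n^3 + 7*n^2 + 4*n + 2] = 30*n + 14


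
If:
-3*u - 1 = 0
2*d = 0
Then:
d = 0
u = -1/3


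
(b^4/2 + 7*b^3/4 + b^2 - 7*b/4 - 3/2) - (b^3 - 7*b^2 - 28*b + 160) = b^4/2 + 3*b^3/4 + 8*b^2 + 105*b/4 - 323/2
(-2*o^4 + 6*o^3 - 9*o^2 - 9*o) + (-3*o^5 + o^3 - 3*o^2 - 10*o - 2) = -3*o^5 - 2*o^4 + 7*o^3 - 12*o^2 - 19*o - 2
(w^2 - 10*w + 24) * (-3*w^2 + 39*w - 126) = -3*w^4 + 69*w^3 - 588*w^2 + 2196*w - 3024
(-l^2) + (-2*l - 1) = -l^2 - 2*l - 1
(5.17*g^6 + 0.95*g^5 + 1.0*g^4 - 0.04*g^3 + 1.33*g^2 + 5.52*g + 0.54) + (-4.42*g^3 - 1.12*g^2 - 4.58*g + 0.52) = 5.17*g^6 + 0.95*g^5 + 1.0*g^4 - 4.46*g^3 + 0.21*g^2 + 0.94*g + 1.06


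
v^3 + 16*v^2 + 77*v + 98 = (v + 2)*(v + 7)^2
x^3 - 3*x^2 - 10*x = x*(x - 5)*(x + 2)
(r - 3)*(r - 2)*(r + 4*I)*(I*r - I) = I*r^4 - 4*r^3 - 6*I*r^3 + 24*r^2 + 11*I*r^2 - 44*r - 6*I*r + 24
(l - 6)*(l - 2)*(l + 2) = l^3 - 6*l^2 - 4*l + 24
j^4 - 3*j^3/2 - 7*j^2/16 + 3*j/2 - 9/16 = (j - 1)*(j - 3/4)^2*(j + 1)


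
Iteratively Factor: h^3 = (h)*(h^2) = h^2*(h)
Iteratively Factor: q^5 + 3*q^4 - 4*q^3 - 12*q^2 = (q + 2)*(q^4 + q^3 - 6*q^2) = q*(q + 2)*(q^3 + q^2 - 6*q) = q^2*(q + 2)*(q^2 + q - 6) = q^2*(q - 2)*(q + 2)*(q + 3)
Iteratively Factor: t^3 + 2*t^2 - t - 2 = (t + 1)*(t^2 + t - 2) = (t - 1)*(t + 1)*(t + 2)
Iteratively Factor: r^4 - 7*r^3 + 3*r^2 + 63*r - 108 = (r - 3)*(r^3 - 4*r^2 - 9*r + 36) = (r - 3)*(r + 3)*(r^2 - 7*r + 12) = (r - 3)^2*(r + 3)*(r - 4)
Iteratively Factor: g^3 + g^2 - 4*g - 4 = (g + 1)*(g^2 - 4) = (g + 1)*(g + 2)*(g - 2)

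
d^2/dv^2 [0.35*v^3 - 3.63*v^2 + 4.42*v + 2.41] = 2.1*v - 7.26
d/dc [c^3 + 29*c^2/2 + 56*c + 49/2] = 3*c^2 + 29*c + 56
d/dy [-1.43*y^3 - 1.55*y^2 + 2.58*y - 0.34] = -4.29*y^2 - 3.1*y + 2.58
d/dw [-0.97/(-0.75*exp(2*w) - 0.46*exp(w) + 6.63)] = (-1.455*exp(w) - 0.4462)*exp(w)/(0.75*exp(2*w) + 0.46*exp(w) - 6.63)^2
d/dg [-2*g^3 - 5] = -6*g^2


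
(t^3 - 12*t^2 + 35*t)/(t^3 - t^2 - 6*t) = (-t^2 + 12*t - 35)/(-t^2 + t + 6)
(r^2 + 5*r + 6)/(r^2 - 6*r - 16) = (r + 3)/(r - 8)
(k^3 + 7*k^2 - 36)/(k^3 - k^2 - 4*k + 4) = (k^2 + 9*k + 18)/(k^2 + k - 2)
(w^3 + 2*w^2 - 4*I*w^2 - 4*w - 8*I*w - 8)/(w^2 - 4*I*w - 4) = w + 2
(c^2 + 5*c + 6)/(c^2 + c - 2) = (c + 3)/(c - 1)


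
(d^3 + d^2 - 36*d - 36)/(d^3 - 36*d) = (d + 1)/d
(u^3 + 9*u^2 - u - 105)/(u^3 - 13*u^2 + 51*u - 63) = (u^2 + 12*u + 35)/(u^2 - 10*u + 21)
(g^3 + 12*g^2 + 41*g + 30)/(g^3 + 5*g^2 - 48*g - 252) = (g^2 + 6*g + 5)/(g^2 - g - 42)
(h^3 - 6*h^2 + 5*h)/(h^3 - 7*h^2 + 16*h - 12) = h*(h^2 - 6*h + 5)/(h^3 - 7*h^2 + 16*h - 12)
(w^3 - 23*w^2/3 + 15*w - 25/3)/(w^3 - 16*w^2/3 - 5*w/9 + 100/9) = 3*(w - 1)/(3*w + 4)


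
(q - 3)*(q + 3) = q^2 - 9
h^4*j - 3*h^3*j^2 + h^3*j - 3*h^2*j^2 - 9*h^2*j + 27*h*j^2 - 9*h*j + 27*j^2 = (h - 3)*(h + 3)*(h - 3*j)*(h*j + j)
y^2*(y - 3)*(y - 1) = y^4 - 4*y^3 + 3*y^2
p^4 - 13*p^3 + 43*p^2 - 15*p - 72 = (p - 8)*(p - 3)^2*(p + 1)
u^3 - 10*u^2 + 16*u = u*(u - 8)*(u - 2)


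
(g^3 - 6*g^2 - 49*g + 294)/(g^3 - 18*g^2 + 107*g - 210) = (g + 7)/(g - 5)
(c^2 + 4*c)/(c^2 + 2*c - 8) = c/(c - 2)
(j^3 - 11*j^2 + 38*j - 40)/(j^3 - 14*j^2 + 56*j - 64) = (j - 5)/(j - 8)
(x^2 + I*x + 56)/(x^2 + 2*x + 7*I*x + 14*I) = (x^2 + I*x + 56)/(x^2 + x*(2 + 7*I) + 14*I)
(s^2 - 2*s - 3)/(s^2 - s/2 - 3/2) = 2*(s - 3)/(2*s - 3)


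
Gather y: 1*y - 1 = y - 1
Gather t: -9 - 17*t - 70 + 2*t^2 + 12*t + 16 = 2*t^2 - 5*t - 63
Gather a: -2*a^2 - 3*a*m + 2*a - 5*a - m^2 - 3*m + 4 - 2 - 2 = -2*a^2 + a*(-3*m - 3) - m^2 - 3*m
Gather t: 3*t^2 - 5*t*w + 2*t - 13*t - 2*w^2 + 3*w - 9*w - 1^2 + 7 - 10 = 3*t^2 + t*(-5*w - 11) - 2*w^2 - 6*w - 4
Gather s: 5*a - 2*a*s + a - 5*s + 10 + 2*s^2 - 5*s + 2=6*a + 2*s^2 + s*(-2*a - 10) + 12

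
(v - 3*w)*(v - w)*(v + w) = v^3 - 3*v^2*w - v*w^2 + 3*w^3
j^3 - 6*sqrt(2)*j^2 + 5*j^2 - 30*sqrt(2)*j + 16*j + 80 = (j + 5)*(j - 4*sqrt(2))*(j - 2*sqrt(2))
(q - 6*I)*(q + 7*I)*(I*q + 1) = I*q^3 + 43*I*q + 42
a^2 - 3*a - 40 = (a - 8)*(a + 5)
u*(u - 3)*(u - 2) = u^3 - 5*u^2 + 6*u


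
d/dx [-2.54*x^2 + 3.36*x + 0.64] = 3.36 - 5.08*x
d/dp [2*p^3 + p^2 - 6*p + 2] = 6*p^2 + 2*p - 6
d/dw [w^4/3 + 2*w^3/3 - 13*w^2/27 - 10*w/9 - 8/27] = 4*w^3/3 + 2*w^2 - 26*w/27 - 10/9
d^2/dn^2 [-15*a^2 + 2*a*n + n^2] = 2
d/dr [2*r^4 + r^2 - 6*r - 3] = 8*r^3 + 2*r - 6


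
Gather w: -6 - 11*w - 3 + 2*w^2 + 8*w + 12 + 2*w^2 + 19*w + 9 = 4*w^2 + 16*w + 12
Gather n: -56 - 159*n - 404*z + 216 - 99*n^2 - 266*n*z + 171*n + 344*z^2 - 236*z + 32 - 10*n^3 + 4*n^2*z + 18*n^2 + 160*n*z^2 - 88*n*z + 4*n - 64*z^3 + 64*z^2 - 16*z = -10*n^3 + n^2*(4*z - 81) + n*(160*z^2 - 354*z + 16) - 64*z^3 + 408*z^2 - 656*z + 192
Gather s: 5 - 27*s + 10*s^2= 10*s^2 - 27*s + 5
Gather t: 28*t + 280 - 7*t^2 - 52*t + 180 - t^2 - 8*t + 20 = -8*t^2 - 32*t + 480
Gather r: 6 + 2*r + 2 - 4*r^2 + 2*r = -4*r^2 + 4*r + 8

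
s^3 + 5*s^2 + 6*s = s*(s + 2)*(s + 3)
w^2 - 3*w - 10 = (w - 5)*(w + 2)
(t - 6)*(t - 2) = t^2 - 8*t + 12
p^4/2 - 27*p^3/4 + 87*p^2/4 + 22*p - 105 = (p/2 + 1)*(p - 7)*(p - 6)*(p - 5/2)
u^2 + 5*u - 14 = (u - 2)*(u + 7)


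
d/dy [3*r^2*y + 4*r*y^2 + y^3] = 3*r^2 + 8*r*y + 3*y^2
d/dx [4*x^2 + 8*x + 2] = 8*x + 8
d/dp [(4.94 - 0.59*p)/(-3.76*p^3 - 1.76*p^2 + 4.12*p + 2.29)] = (-4.4368*p^3 + 54.6848*p^2 + 17.3888*p - 21.7039)/(14.1376*p^6 + 13.2352*p^5 - 27.8848*p^4 - 31.7232*p^3 + 8.9136*p^2 + 18.8696*p + 5.2441)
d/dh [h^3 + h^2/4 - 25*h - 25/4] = 3*h^2 + h/2 - 25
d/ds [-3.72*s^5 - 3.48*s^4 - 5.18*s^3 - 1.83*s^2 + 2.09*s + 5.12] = -18.6*s^4 - 13.92*s^3 - 15.54*s^2 - 3.66*s + 2.09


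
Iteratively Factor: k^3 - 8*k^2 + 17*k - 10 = (k - 5)*(k^2 - 3*k + 2) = (k - 5)*(k - 2)*(k - 1)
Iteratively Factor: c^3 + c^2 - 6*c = (c)*(c^2 + c - 6) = c*(c - 2)*(c + 3)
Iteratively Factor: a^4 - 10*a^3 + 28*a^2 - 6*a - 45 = (a - 3)*(a^3 - 7*a^2 + 7*a + 15) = (a - 3)^2*(a^2 - 4*a - 5) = (a - 3)^2*(a + 1)*(a - 5)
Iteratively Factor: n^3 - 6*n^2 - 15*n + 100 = (n - 5)*(n^2 - n - 20) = (n - 5)*(n + 4)*(n - 5)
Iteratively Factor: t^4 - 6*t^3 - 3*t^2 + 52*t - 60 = (t - 2)*(t^3 - 4*t^2 - 11*t + 30) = (t - 5)*(t - 2)*(t^2 + t - 6) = (t - 5)*(t - 2)*(t + 3)*(t - 2)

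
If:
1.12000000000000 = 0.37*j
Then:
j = 3.03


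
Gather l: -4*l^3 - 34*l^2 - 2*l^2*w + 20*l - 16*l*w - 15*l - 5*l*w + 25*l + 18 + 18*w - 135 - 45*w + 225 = -4*l^3 + l^2*(-2*w - 34) + l*(30 - 21*w) - 27*w + 108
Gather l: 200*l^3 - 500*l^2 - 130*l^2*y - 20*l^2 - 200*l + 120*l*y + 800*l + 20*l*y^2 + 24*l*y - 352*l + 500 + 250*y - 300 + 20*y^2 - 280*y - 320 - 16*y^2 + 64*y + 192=200*l^3 + l^2*(-130*y - 520) + l*(20*y^2 + 144*y + 248) + 4*y^2 + 34*y + 72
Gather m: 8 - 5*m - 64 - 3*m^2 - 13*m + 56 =-3*m^2 - 18*m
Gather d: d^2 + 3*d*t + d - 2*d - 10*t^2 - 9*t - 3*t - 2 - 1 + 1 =d^2 + d*(3*t - 1) - 10*t^2 - 12*t - 2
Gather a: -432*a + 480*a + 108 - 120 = 48*a - 12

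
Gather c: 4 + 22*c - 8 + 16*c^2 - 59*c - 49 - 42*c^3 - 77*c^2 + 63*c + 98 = -42*c^3 - 61*c^2 + 26*c + 45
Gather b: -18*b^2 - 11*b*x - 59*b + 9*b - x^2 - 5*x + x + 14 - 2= -18*b^2 + b*(-11*x - 50) - x^2 - 4*x + 12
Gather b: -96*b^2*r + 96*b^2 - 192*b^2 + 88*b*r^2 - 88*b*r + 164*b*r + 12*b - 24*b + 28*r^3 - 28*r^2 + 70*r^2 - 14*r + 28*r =b^2*(-96*r - 96) + b*(88*r^2 + 76*r - 12) + 28*r^3 + 42*r^2 + 14*r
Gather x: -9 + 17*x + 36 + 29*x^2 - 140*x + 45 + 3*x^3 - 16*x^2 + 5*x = 3*x^3 + 13*x^2 - 118*x + 72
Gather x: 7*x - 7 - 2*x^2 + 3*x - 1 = -2*x^2 + 10*x - 8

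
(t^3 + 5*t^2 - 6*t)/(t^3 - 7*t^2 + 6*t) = (t + 6)/(t - 6)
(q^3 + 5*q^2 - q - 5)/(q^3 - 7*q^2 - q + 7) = (q + 5)/(q - 7)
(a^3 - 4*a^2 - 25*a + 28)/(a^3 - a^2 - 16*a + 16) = (a - 7)/(a - 4)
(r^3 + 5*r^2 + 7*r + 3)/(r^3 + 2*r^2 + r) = (r + 3)/r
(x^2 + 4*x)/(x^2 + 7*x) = (x + 4)/(x + 7)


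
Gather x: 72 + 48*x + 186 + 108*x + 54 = 156*x + 312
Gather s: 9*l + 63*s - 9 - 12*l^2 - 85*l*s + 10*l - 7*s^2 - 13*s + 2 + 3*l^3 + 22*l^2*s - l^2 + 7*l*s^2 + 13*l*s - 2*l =3*l^3 - 13*l^2 + 17*l + s^2*(7*l - 7) + s*(22*l^2 - 72*l + 50) - 7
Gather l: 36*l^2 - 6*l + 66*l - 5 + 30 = 36*l^2 + 60*l + 25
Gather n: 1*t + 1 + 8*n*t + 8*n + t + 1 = n*(8*t + 8) + 2*t + 2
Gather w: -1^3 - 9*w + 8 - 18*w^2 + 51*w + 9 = -18*w^2 + 42*w + 16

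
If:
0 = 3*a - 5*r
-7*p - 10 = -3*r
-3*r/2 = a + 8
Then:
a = -80/19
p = -334/133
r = -48/19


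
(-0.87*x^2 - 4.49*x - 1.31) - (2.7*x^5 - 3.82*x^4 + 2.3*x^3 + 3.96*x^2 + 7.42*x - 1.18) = -2.7*x^5 + 3.82*x^4 - 2.3*x^3 - 4.83*x^2 - 11.91*x - 0.13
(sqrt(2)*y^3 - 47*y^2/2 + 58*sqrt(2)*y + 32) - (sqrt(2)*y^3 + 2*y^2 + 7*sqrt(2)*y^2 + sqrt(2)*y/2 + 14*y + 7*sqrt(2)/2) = -51*y^2/2 - 7*sqrt(2)*y^2 - 14*y + 115*sqrt(2)*y/2 - 7*sqrt(2)/2 + 32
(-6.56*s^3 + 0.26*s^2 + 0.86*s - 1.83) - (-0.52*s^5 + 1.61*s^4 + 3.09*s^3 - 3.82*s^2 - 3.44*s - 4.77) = 0.52*s^5 - 1.61*s^4 - 9.65*s^3 + 4.08*s^2 + 4.3*s + 2.94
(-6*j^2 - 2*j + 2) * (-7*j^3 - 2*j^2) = 42*j^5 + 26*j^4 - 10*j^3 - 4*j^2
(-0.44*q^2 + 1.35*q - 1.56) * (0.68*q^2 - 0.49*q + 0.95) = -0.2992*q^4 + 1.1336*q^3 - 2.1403*q^2 + 2.0469*q - 1.482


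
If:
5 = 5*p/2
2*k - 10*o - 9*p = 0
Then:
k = 5*o + 9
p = 2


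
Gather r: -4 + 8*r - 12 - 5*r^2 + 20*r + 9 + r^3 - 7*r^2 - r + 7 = r^3 - 12*r^2 + 27*r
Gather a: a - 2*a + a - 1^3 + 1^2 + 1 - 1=0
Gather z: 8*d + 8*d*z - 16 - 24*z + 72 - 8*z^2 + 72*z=8*d - 8*z^2 + z*(8*d + 48) + 56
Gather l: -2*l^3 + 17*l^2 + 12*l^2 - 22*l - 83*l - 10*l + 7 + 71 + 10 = -2*l^3 + 29*l^2 - 115*l + 88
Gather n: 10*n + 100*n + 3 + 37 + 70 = 110*n + 110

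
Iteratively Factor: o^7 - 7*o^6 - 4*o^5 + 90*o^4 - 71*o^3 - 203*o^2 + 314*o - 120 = (o + 2)*(o^6 - 9*o^5 + 14*o^4 + 62*o^3 - 195*o^2 + 187*o - 60) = (o - 1)*(o + 2)*(o^5 - 8*o^4 + 6*o^3 + 68*o^2 - 127*o + 60) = (o - 5)*(o - 1)*(o + 2)*(o^4 - 3*o^3 - 9*o^2 + 23*o - 12) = (o - 5)*(o - 1)^2*(o + 2)*(o^3 - 2*o^2 - 11*o + 12) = (o - 5)*(o - 1)^2*(o + 2)*(o + 3)*(o^2 - 5*o + 4) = (o - 5)*(o - 4)*(o - 1)^2*(o + 2)*(o + 3)*(o - 1)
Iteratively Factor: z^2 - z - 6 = (z + 2)*(z - 3)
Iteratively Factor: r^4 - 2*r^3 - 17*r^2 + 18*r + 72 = (r - 4)*(r^3 + 2*r^2 - 9*r - 18) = (r - 4)*(r + 3)*(r^2 - r - 6) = (r - 4)*(r + 2)*(r + 3)*(r - 3)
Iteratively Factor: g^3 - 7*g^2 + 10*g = (g)*(g^2 - 7*g + 10) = g*(g - 5)*(g - 2)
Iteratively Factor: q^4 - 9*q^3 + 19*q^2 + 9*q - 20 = (q - 5)*(q^3 - 4*q^2 - q + 4) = (q - 5)*(q - 4)*(q^2 - 1) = (q - 5)*(q - 4)*(q - 1)*(q + 1)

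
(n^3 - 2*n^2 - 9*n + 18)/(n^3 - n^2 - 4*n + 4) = (n^2 - 9)/(n^2 + n - 2)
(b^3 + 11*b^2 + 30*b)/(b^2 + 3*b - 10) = b*(b + 6)/(b - 2)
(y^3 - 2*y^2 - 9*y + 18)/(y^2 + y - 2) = (y^3 - 2*y^2 - 9*y + 18)/(y^2 + y - 2)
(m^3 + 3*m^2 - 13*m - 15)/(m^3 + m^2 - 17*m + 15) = (m + 1)/(m - 1)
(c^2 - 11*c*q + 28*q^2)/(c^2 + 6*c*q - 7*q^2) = (c^2 - 11*c*q + 28*q^2)/(c^2 + 6*c*q - 7*q^2)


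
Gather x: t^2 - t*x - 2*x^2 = t^2 - t*x - 2*x^2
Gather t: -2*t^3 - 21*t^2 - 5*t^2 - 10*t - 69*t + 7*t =-2*t^3 - 26*t^2 - 72*t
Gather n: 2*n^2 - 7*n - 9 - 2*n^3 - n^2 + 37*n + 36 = -2*n^3 + n^2 + 30*n + 27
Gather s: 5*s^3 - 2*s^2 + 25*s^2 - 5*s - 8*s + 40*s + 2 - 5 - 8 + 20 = 5*s^3 + 23*s^2 + 27*s + 9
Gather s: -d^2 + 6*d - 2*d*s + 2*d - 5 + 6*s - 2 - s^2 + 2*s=-d^2 + 8*d - s^2 + s*(8 - 2*d) - 7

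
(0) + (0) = 0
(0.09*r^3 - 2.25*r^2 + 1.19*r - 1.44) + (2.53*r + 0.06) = 0.09*r^3 - 2.25*r^2 + 3.72*r - 1.38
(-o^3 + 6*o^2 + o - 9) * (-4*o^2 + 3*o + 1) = 4*o^5 - 27*o^4 + 13*o^3 + 45*o^2 - 26*o - 9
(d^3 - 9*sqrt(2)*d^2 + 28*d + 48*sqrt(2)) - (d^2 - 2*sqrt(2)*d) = d^3 - 9*sqrt(2)*d^2 - d^2 + 2*sqrt(2)*d + 28*d + 48*sqrt(2)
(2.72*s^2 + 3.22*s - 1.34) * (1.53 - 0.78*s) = -2.1216*s^3 + 1.65*s^2 + 5.9718*s - 2.0502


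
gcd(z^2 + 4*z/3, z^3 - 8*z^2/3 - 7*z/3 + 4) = z + 4/3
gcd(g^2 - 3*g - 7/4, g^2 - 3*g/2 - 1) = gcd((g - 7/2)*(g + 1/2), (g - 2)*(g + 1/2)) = g + 1/2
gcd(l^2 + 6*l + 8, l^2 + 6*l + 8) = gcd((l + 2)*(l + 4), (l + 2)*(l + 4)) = l^2 + 6*l + 8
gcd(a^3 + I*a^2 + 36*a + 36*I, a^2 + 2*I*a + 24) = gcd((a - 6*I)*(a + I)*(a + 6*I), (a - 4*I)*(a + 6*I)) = a + 6*I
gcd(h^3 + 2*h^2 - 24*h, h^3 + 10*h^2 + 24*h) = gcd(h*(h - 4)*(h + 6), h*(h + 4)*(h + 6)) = h^2 + 6*h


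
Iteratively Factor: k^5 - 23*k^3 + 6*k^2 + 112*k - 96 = (k + 3)*(k^4 - 3*k^3 - 14*k^2 + 48*k - 32) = (k - 4)*(k + 3)*(k^3 + k^2 - 10*k + 8) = (k - 4)*(k - 2)*(k + 3)*(k^2 + 3*k - 4) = (k - 4)*(k - 2)*(k + 3)*(k + 4)*(k - 1)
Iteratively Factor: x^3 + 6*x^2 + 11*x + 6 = (x + 1)*(x^2 + 5*x + 6) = (x + 1)*(x + 3)*(x + 2)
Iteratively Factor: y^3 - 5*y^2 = (y - 5)*(y^2) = y*(y - 5)*(y)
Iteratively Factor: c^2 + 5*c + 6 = (c + 3)*(c + 2)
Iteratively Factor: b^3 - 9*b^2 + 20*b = (b - 4)*(b^2 - 5*b) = (b - 5)*(b - 4)*(b)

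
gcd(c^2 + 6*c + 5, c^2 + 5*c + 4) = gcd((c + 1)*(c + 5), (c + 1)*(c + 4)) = c + 1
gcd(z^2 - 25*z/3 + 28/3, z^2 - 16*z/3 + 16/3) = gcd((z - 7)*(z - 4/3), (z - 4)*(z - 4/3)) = z - 4/3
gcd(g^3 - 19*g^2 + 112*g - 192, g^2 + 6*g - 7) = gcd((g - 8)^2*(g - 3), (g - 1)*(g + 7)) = 1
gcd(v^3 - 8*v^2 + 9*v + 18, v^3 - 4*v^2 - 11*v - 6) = v^2 - 5*v - 6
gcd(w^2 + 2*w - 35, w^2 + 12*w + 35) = w + 7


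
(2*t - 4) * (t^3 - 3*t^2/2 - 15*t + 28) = 2*t^4 - 7*t^3 - 24*t^2 + 116*t - 112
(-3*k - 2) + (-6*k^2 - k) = -6*k^2 - 4*k - 2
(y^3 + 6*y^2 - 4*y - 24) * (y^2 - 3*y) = y^5 + 3*y^4 - 22*y^3 - 12*y^2 + 72*y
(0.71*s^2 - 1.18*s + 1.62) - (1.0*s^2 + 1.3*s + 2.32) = -0.29*s^2 - 2.48*s - 0.7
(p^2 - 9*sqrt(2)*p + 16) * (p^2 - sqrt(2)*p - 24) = p^4 - 10*sqrt(2)*p^3 + 10*p^2 + 200*sqrt(2)*p - 384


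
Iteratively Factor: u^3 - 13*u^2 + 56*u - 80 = (u - 5)*(u^2 - 8*u + 16) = (u - 5)*(u - 4)*(u - 4)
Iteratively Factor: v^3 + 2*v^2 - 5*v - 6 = (v + 1)*(v^2 + v - 6) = (v + 1)*(v + 3)*(v - 2)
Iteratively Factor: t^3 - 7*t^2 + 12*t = (t - 3)*(t^2 - 4*t) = (t - 4)*(t - 3)*(t)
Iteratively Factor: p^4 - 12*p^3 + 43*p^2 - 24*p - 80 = (p - 4)*(p^3 - 8*p^2 + 11*p + 20) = (p - 5)*(p - 4)*(p^2 - 3*p - 4) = (p - 5)*(p - 4)^2*(p + 1)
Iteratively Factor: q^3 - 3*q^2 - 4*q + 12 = (q - 2)*(q^2 - q - 6) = (q - 3)*(q - 2)*(q + 2)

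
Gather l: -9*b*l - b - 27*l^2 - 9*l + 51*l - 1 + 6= -b - 27*l^2 + l*(42 - 9*b) + 5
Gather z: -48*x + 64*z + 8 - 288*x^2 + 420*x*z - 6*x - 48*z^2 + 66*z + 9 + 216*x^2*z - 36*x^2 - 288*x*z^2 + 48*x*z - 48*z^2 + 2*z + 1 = -324*x^2 - 54*x + z^2*(-288*x - 96) + z*(216*x^2 + 468*x + 132) + 18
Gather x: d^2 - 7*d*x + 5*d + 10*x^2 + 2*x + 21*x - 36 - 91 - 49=d^2 + 5*d + 10*x^2 + x*(23 - 7*d) - 176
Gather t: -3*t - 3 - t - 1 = -4*t - 4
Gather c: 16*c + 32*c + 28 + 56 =48*c + 84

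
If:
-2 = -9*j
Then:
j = 2/9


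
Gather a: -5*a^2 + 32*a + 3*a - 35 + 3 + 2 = -5*a^2 + 35*a - 30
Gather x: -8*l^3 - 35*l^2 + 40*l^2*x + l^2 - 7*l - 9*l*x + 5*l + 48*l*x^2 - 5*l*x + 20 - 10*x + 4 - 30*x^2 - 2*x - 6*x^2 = -8*l^3 - 34*l^2 - 2*l + x^2*(48*l - 36) + x*(40*l^2 - 14*l - 12) + 24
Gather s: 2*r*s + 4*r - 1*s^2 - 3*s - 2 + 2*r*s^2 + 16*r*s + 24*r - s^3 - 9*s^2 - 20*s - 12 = 28*r - s^3 + s^2*(2*r - 10) + s*(18*r - 23) - 14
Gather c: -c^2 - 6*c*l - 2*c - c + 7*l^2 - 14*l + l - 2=-c^2 + c*(-6*l - 3) + 7*l^2 - 13*l - 2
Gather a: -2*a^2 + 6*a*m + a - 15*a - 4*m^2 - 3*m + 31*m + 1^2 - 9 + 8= -2*a^2 + a*(6*m - 14) - 4*m^2 + 28*m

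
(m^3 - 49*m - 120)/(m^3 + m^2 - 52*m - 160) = (m + 3)/(m + 4)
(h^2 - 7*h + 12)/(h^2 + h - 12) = (h - 4)/(h + 4)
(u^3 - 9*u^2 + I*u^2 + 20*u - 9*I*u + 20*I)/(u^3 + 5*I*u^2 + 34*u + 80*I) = (u^3 + u^2*(-9 + I) + u*(20 - 9*I) + 20*I)/(u^3 + 5*I*u^2 + 34*u + 80*I)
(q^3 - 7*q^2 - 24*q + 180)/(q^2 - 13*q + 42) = (q^2 - q - 30)/(q - 7)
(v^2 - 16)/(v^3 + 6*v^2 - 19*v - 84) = (v + 4)/(v^2 + 10*v + 21)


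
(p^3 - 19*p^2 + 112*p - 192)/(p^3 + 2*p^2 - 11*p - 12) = (p^2 - 16*p + 64)/(p^2 + 5*p + 4)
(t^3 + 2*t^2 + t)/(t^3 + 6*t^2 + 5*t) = (t + 1)/(t + 5)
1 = 1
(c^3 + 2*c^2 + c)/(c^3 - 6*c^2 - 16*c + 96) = c*(c^2 + 2*c + 1)/(c^3 - 6*c^2 - 16*c + 96)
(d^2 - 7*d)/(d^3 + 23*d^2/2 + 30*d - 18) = 2*d*(d - 7)/(2*d^3 + 23*d^2 + 60*d - 36)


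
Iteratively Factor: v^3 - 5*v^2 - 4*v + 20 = (v - 2)*(v^2 - 3*v - 10) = (v - 5)*(v - 2)*(v + 2)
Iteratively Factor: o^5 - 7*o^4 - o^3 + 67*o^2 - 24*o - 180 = (o - 3)*(o^4 - 4*o^3 - 13*o^2 + 28*o + 60) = (o - 3)*(o + 2)*(o^3 - 6*o^2 - o + 30) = (o - 5)*(o - 3)*(o + 2)*(o^2 - o - 6) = (o - 5)*(o - 3)^2*(o + 2)*(o + 2)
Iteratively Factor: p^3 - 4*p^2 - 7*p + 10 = (p - 5)*(p^2 + p - 2) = (p - 5)*(p + 2)*(p - 1)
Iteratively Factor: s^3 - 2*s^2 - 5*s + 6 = (s - 1)*(s^2 - s - 6) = (s - 3)*(s - 1)*(s + 2)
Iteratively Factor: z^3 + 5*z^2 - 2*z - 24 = (z - 2)*(z^2 + 7*z + 12) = (z - 2)*(z + 3)*(z + 4)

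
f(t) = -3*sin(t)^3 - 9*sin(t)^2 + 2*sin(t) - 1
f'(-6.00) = -3.58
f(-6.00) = -1.21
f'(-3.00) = -4.32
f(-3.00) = -1.45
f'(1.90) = 7.47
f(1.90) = -9.71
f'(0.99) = -10.61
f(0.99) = -7.37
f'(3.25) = -3.82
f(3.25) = -1.32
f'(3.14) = -1.97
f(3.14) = -1.00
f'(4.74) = 0.30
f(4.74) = -9.00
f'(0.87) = -10.97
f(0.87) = -6.07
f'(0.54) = -8.26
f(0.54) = -2.76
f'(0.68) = -10.01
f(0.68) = -4.05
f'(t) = -9*sin(t)^2*cos(t) - 18*sin(t)*cos(t) + 2*cos(t)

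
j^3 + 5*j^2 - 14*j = j*(j - 2)*(j + 7)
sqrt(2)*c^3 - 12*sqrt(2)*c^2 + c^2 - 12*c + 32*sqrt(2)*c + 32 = (c - 8)*(c - 4)*(sqrt(2)*c + 1)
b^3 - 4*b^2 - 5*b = b*(b - 5)*(b + 1)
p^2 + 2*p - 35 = (p - 5)*(p + 7)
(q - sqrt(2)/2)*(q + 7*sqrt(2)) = q^2 + 13*sqrt(2)*q/2 - 7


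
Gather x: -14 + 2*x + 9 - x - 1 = x - 6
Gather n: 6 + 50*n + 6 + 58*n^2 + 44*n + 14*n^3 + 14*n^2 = 14*n^3 + 72*n^2 + 94*n + 12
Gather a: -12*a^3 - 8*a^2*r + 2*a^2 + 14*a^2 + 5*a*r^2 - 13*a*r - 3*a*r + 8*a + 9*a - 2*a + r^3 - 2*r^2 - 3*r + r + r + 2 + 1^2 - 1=-12*a^3 + a^2*(16 - 8*r) + a*(5*r^2 - 16*r + 15) + r^3 - 2*r^2 - r + 2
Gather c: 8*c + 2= 8*c + 2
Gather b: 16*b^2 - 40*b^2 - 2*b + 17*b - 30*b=-24*b^2 - 15*b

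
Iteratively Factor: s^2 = (s)*(s)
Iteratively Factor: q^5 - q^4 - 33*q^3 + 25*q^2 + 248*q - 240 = (q - 3)*(q^4 + 2*q^3 - 27*q^2 - 56*q + 80) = (q - 3)*(q - 1)*(q^3 + 3*q^2 - 24*q - 80) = (q - 3)*(q - 1)*(q + 4)*(q^2 - q - 20) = (q - 3)*(q - 1)*(q + 4)^2*(q - 5)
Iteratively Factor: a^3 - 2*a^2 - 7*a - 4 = (a + 1)*(a^2 - 3*a - 4) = (a + 1)^2*(a - 4)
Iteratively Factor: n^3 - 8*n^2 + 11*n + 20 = (n + 1)*(n^2 - 9*n + 20) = (n - 5)*(n + 1)*(n - 4)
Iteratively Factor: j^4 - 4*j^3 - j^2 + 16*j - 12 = (j - 3)*(j^3 - j^2 - 4*j + 4) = (j - 3)*(j - 1)*(j^2 - 4) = (j - 3)*(j - 1)*(j + 2)*(j - 2)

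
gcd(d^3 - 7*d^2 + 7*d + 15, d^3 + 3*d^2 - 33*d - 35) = d^2 - 4*d - 5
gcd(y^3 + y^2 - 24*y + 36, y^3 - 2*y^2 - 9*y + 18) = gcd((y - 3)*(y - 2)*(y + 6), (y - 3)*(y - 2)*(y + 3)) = y^2 - 5*y + 6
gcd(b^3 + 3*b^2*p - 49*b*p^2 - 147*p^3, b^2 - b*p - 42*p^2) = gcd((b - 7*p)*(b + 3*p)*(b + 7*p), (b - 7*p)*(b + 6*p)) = -b + 7*p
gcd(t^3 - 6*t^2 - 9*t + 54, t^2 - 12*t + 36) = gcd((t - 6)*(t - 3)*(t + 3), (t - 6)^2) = t - 6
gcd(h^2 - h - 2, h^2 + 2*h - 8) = h - 2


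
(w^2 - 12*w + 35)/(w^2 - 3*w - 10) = (w - 7)/(w + 2)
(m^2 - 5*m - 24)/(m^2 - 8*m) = (m + 3)/m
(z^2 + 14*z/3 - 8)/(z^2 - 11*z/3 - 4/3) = (-3*z^2 - 14*z + 24)/(-3*z^2 + 11*z + 4)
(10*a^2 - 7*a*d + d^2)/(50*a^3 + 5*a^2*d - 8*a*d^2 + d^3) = (2*a - d)/(10*a^2 + 3*a*d - d^2)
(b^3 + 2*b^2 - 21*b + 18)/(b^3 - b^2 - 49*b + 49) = (b^2 + 3*b - 18)/(b^2 - 49)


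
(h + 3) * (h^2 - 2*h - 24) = h^3 + h^2 - 30*h - 72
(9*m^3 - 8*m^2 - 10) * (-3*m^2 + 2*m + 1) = -27*m^5 + 42*m^4 - 7*m^3 + 22*m^2 - 20*m - 10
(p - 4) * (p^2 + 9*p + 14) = p^3 + 5*p^2 - 22*p - 56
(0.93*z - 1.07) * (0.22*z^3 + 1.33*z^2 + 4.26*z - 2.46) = 0.2046*z^4 + 1.0015*z^3 + 2.5387*z^2 - 6.846*z + 2.6322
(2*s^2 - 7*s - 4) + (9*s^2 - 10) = 11*s^2 - 7*s - 14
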